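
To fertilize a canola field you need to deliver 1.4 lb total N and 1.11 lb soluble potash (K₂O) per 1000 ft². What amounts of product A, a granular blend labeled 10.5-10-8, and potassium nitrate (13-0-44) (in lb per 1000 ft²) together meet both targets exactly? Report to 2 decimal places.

With a, b = lb per 1000 ft² of product A and potassium nitrate:
N: 0.105·a + 0.13·b = 1.4
K₂O: 0.08·a + 0.44·b = 1.11
Eliminate a: (row1) − 0.105/0.08·(row2) → -0.4475·b = -0.056875, so b = 0.127095.
Back-substitute: a = (1.4 − 0.13·0.127095) / 0.105 = 13.176.

13.18 lb product A, 0.13 lb potassium nitrate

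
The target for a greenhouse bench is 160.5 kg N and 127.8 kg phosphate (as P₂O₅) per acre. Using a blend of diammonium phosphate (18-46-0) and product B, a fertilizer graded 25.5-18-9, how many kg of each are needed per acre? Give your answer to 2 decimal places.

Per-acre balance (a = diammonium phosphate, b = product B):
N: 0.18·a + 0.255·b = 160.5
P₂O₅: 0.46·a + 0.18·b = 127.8
Eliminate a: (row1) − 0.18/0.46·(row2) → 0.184565·b = 110.491, so b = 598.657.
Back-substitute: a = (160.5 − 0.255·598.657) / 0.18 = 43.5689.

43.57 kg diammonium phosphate, 598.66 kg product B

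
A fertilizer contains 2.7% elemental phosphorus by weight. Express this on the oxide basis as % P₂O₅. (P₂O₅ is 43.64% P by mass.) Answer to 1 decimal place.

6.2% P₂O₅

%P₂O₅ = 2.7 / 0.4364 = 6.18698%.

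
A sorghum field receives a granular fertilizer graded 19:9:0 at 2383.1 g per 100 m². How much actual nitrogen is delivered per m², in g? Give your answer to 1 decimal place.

nitrogen per 100 m² = 2383.1 × 19% = 452.789 g.
Convert to per m²: 452.789 × 0.01 = 4.52789 g.

4.5 g N per sq m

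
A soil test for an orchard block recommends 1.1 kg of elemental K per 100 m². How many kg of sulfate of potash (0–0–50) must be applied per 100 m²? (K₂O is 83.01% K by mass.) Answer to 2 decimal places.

As K₂O: 1.1 / 0.8301 = 1.32514 kg per 100 m².
Product per 100 m² = 1.32514 / 50% = 2.65028 kg.

2.65 kg of product per hundred sq m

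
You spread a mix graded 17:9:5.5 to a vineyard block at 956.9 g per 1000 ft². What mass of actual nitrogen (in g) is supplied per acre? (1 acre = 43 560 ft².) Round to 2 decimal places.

nitrogen per 1000 ft² = 956.9 × 17% = 162.673 g.
Convert to per acre: 162.673 × 43.56 = 7086.036 g.

7086.04 g N per acre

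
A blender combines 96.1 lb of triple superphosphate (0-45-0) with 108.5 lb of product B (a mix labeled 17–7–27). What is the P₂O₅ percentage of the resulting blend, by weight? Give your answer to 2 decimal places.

Total mass = 96.1 + 108.5 = 204.6 lb.
P₂O₅ mass = 45%×96.1 + 7%×108.5 = 50.84 lb.
% P₂O₅ = 50.84 / 204.6 = 24.8485%.

24.85% P₂O₅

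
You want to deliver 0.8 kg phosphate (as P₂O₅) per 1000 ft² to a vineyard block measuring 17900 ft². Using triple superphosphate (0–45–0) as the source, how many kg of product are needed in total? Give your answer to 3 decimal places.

31.822 kg

Product per 1000 ft² = 0.8 / 45% = 1.77778 kg.
Total product = 1.77778 × 17900 / 1000 = 31.8222 kg.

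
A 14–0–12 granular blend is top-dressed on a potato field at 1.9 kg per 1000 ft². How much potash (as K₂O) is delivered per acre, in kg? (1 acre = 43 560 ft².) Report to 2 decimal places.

9.93 kg K₂O per acre

K₂O per 1000 ft² = 1.9 × 12% = 0.228 kg.
Convert to per acre: 0.228 × 43.56 = 9.93168 kg.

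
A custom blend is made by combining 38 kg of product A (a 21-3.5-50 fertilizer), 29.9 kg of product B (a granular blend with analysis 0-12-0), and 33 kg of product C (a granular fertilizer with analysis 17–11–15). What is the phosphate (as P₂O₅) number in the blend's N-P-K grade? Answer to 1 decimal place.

Total mass = 38 + 29.9 + 33 = 100.9 kg.
P₂O₅ mass = 3.5%×38 + 12%×29.9 + 11%×33 = 8.548 kg.
% P₂O₅ = 8.548 / 100.9 = 8.47175%.

8.5% P₂O₅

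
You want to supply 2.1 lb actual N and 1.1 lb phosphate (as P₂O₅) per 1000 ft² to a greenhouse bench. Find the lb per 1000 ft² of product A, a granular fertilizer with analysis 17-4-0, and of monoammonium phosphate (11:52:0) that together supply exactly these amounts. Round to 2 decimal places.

Per-1000 ft² balance (a = product A, b = monoammonium phosphate):
N: 0.17·a + 0.11·b = 2.1
P₂O₅: 0.04·a + 0.52·b = 1.1
From row1: a = (2.1 − 0.11·b) / 0.17.
Into row2: 0.04·(2.1 − 0.11·b)/0.17 + 0.52·b = 1.1 → b = 1.22619, a = 11.5595.

11.56 lb product A, 1.23 lb monoammonium phosphate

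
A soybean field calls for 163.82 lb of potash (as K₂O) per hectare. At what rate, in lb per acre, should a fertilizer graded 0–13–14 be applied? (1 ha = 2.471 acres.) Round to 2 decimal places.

473.55 lb of product per acre

Product per hectare = 163.82 / 14% = 1170.14 lb.
Convert to per acre: 1170.14 × 0.404694 = 473.5503 lb.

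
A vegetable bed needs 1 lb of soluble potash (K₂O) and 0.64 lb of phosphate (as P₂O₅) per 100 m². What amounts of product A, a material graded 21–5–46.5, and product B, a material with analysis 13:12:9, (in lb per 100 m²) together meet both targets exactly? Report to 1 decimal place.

1.2 lb product A, 4.8 lb product B

With a, b = lb per 100 m² of product A and product B:
K₂O: 0.465·a + 0.09·b = 1
P₂O₅: 0.05·a + 0.12·b = 0.64
Eliminate a: (row1) − 0.465/0.05·(row2) → -1.026·b = -4.952, so b = 4.82651.
Back-substitute: a = (1 − 0.09·4.82651) / 0.465 = 1.21637.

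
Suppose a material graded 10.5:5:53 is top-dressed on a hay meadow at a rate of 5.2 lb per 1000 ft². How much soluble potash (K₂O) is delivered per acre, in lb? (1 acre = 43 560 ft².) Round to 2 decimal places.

K₂O per 1000 ft² = 5.2 × 53% = 2.756 lb.
Convert to per acre: 2.756 × 43.56 = 120.051 lb.

120.05 lb K₂O per acre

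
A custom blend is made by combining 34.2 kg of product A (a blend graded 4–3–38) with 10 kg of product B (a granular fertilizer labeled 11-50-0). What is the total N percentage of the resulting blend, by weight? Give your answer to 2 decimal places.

5.58% N

Total mass = 34.2 + 10 = 44.2 kg.
N mass = 4%×34.2 + 11%×10 = 2.468 kg.
% N = 2.468 / 44.2 = 5.58371%.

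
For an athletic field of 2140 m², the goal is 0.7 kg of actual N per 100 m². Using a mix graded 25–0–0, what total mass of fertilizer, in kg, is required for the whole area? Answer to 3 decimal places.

59.920 kg

Product per 100 m² = 0.7 / 25% = 2.8 kg.
Total product = 2.8 × 2140 / 100 = 59.92 kg.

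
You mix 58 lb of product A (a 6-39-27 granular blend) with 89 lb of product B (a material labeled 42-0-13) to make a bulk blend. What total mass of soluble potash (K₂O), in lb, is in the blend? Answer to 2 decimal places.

K₂O mass = 27%×58 + 13%×89 = 27.23 lb.

27.23 lb K₂O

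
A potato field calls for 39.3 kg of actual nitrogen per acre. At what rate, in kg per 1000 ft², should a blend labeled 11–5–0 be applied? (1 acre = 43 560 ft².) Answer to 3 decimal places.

8.202 kg of product per thousand sq ft

Product per acre = 39.3 / 11% = 357.273 kg.
Convert to per 1000 ft²: 357.273 × 0.0229568 = 8.20185 kg.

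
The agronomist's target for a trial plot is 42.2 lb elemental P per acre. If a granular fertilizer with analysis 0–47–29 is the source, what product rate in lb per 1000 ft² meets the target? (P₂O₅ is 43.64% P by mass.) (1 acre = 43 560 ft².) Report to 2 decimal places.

As P₂O₅: 42.2 / 0.4364 = 96.7003 lb per acre.
Product per acre = 96.7003 / 47% = 205.745 lb.
Convert to per 1000 ft²: 205.745 × 0.0229568 = 4.72326 lb.

4.72 lb of product per thousand sq ft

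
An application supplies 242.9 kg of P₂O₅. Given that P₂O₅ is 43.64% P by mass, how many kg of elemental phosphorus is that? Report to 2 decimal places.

P = 242.9 × 0.4364 = 106.002 kg.

106.00 kg P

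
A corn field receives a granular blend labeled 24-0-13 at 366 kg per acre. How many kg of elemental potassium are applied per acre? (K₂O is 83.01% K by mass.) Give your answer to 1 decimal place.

39.5 kg K per acre

K₂O per acre = 366 × 13% = 47.58 kg.
Elemental K = 47.58 × 0.8301 = 39.4962 kg per acre.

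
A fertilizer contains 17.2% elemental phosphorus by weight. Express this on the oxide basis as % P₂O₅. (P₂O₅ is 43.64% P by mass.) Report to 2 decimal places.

%P₂O₅ = 17.2 / 0.4364 = 39.4134%.

39.41% P₂O₅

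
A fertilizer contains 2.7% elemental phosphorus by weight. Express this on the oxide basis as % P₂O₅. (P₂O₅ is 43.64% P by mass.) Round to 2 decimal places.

%P₂O₅ = 2.7 / 0.4364 = 6.18698%.

6.19% P₂O₅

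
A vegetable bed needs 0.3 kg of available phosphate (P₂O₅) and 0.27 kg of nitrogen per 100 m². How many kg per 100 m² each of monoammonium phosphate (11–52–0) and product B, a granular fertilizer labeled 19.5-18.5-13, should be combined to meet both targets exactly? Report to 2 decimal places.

Per-100 m² balance (a = monoammonium phosphate, b = product B):
P₂O₅: 0.52·a + 0.185·b = 0.3
N: 0.11·a + 0.195·b = 0.27
From row1: a = (0.3 − 0.185·b) / 0.52.
Into row2: 0.11·(0.3 − 0.185·b)/0.52 + 0.195·b = 0.27 → b = 1.32511, a = 0.10549.

0.11 kg monoammonium phosphate, 1.33 kg product B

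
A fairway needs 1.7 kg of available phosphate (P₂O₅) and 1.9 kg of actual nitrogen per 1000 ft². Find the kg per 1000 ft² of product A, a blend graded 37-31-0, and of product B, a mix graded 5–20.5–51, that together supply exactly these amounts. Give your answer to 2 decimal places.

With a, b = kg per 1000 ft² of product A and product B:
P₂O₅: 0.31·a + 0.205·b = 1.7
N: 0.37·a + 0.05·b = 1.9
From row1: a = (1.7 − 0.205·b) / 0.31.
Into row2: 0.37·(1.7 − 0.205·b)/0.31 + 0.05·b = 1.9 → b = 0.6628, a = 5.04557.

5.05 kg product A, 0.66 kg product B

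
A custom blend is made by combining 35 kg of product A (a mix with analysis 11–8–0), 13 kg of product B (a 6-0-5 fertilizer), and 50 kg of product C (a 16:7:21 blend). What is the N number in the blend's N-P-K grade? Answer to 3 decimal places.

Total mass = 35 + 13 + 50 = 98 kg.
N mass = 11%×35 + 6%×13 + 16%×50 = 12.63 kg.
% N = 12.63 / 98 = 12.8878%.

12.888% N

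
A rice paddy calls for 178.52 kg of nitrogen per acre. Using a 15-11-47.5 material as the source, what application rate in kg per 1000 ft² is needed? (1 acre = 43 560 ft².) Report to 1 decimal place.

Product per acre = 178.52 / 15% = 1190.13 kg.
Convert to per 1000 ft²: 1190.13 × 0.0229568 = 27.3217 kg.

27.3 kg of product per thousand sq ft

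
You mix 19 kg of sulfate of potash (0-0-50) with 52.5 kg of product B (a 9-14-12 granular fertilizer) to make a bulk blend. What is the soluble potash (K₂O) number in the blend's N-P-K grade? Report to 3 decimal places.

22.098% K₂O

Total mass = 19 + 52.5 = 71.5 kg.
K₂O mass = 50%×19 + 12%×52.5 = 15.8 kg.
% K₂O = 15.8 / 71.5 = 22.0979%.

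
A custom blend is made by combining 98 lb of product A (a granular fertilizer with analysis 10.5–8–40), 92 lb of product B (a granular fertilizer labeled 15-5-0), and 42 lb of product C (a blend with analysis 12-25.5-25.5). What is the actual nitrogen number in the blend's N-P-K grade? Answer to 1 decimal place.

Total mass = 98 + 92 + 42 = 232 lb.
N mass = 10.5%×98 + 15%×92 + 12%×42 = 29.13 lb.
% N = 29.13 / 232 = 12.556%.

12.6% N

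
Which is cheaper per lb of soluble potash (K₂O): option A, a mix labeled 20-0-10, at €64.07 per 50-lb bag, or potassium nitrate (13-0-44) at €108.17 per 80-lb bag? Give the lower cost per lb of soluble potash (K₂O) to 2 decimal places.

€3.07 per lb K₂O (potassium nitrate)

option A: K₂O per bag = 50 × 10% = 5 lb; cost = 64.07 / 5 = €12.8140/lb K₂O.
potassium nitrate: K₂O per bag = 80 × 44% = 35.2 lb; cost = 108.17 / 35.2 = €3.0730/lb K₂O.
potassium nitrate is cheaper.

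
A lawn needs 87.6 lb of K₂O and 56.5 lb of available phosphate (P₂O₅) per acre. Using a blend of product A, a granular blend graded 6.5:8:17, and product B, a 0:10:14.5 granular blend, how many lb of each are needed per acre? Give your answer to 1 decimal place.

105.1 lb product A, 480.9 lb product B

Let a = lb of product A, b = lb of product B (per acre).
K₂O: 0.17·a + 0.145·b = 87.6
P₂O₅: 0.08·a + 0.1·b = 56.5
From row1: a = (87.6 − 0.145·b) / 0.17.
Into row2: 0.08·(87.6 − 0.145·b)/0.17 + 0.1·b = 56.5 → b = 480.926, a = 105.093.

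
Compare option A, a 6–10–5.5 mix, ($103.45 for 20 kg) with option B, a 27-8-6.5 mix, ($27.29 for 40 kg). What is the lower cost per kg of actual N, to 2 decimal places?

$2.53 per kg N (option B)

option A: N per bag = 20 × 6% = 1.2 kg; cost = 103.45 / 1.2 = $86.2083/kg N.
option B: N per bag = 40 × 27% = 10.8 kg; cost = 27.29 / 10.8 = $2.5269/kg N.
option B is cheaper.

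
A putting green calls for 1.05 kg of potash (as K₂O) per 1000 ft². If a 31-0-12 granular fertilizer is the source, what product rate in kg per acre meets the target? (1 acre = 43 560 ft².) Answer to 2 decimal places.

Product per 1000 ft² = 1.05 / 12% = 8.75 kg.
Convert to per acre: 8.75 × 43.56 = 381.15 kg.

381.15 kg of product per acre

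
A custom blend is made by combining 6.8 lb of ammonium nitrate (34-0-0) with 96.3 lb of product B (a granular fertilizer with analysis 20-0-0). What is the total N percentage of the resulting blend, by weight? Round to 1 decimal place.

20.9% N

Total mass = 6.8 + 96.3 = 103.1 lb.
N mass = 34%×6.8 + 20%×96.3 = 21.572 lb.
% N = 21.572 / 103.1 = 20.9234%.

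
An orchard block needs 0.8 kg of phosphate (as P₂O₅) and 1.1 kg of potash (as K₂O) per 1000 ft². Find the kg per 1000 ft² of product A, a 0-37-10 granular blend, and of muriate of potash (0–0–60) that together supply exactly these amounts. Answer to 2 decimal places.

Per-1000 ft² balance (a = product A, b = muriate of potash):
P₂O₅: 0.37·a + 0·b = 0.8
K₂O: 0.1·a + 0.6·b = 1.1
From row1: a = (0.8 − 0·b) / 0.37.
Into row2: 0.1·(0.8 − 0·b)/0.37 + 0.6·b = 1.1 → b = 1.47297, a = 2.16216.

2.16 kg product A, 1.47 kg muriate of potash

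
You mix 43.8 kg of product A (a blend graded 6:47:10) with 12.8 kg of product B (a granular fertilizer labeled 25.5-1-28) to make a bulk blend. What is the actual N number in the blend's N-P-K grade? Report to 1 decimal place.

10.4% N

Total mass = 43.8 + 12.8 = 56.6 kg.
N mass = 6%×43.8 + 25.5%×12.8 = 5.892 kg.
% N = 5.892 / 56.6 = 10.4099%.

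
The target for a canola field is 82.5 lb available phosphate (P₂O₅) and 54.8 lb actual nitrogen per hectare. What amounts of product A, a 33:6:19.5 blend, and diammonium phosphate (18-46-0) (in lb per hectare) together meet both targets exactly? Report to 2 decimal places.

With a, b = lb per hectare of product A and diammonium phosphate:
P₂O₅: 0.06·a + 0.46·b = 82.5
N: 0.33·a + 0.18·b = 54.8
Eliminate b: (row1) − 0.46/0.18·(row2) → -0.783333·a = -57.5444, so a = 73.461.
Then b = (54.8 − 0.33·73.461) / 0.18 = 169.766.

73.46 lb product A, 169.77 lb diammonium phosphate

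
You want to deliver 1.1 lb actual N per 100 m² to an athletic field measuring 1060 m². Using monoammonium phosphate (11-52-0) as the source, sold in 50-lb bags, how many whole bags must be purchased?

3 bags

Product per 100 m² = 1.1 / 11% = 10 lb.
Total product = 10 × 1060 / 100 = 106 lb.
Bags = ⌈106 / 50⌉ = 3.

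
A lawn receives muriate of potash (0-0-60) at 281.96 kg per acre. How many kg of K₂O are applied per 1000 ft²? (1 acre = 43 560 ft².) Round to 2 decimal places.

K₂O per acre = 281.96 × 60% = 169.176 kg.
Convert to per 1000 ft²: 169.176 × 0.0229568 = 3.88375 kg.

3.88 kg K₂O per thousand sq ft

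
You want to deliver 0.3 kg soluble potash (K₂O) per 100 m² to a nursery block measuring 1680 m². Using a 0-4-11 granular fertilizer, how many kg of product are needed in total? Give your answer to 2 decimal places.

45.82 kg

Product per 100 m² = 0.3 / 11% = 2.72727 kg.
Total product = 2.72727 × 1680 / 100 = 45.8182 kg.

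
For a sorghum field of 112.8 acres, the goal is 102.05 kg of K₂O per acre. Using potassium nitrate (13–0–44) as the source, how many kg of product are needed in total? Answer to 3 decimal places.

Product per acre = 102.05 / 44% = 231.932 kg.
Total product = 231.932 × 112.8 = 26161.9091 kg.

26161.909 kg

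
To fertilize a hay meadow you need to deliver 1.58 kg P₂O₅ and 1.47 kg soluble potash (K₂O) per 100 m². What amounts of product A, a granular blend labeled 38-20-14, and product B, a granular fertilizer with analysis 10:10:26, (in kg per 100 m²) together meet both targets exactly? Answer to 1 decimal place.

6.9 kg product A, 1.9 kg product B

Per-100 m² balance (a = product A, b = product B):
P₂O₅: 0.2·a + 0.1·b = 1.58
K₂O: 0.14·a + 0.26·b = 1.47
Eliminate b: (row1) − 0.1/0.26·(row2) → 0.146154·a = 1.01462, so a = 6.94211.
Then b = (1.47 − 0.14·6.94211) / 0.26 = 1.91579.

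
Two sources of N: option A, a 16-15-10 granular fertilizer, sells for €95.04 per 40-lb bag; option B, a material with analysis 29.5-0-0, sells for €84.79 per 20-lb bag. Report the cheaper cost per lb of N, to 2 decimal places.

option A: N per bag = 40 × 16% = 6.4 lb; cost = 95.04 / 6.4 = €14.8500/lb N.
option B: N per bag = 20 × 29.5% = 5.9 lb; cost = 84.79 / 5.9 = €14.3712/lb N.
option B is cheaper.

€14.37 per lb N (option B)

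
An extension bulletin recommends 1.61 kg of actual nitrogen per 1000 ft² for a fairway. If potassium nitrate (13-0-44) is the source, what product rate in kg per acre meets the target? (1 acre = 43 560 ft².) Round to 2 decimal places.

Product per 1000 ft² = 1.61 / 13% = 12.3846 kg.
Convert to per acre: 12.3846 × 43.56 = 539.474 kg.

539.47 kg of product per acre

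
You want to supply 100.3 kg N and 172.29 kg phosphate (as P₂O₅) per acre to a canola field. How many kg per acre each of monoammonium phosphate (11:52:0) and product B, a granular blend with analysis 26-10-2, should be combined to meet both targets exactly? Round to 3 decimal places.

279.915 kg monoammonium phosphate, 267.344 kg product B

With a, b = kg per acre of monoammonium phosphate and product B:
N: 0.11·a + 0.26·b = 100.3
P₂O₅: 0.52·a + 0.1·b = 172.29
Eliminate b: (row1) − 0.26/0.1·(row2) → -1.242·a = -347.654, so a = 279.9147.
Then b = (172.29 − 0.52·279.9147) / 0.1 = 267.3438.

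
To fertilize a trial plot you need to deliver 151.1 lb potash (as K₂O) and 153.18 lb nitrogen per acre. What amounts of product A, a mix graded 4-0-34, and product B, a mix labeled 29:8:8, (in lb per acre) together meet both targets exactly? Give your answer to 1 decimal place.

Per-acre balance (a = product A, b = product B):
K₂O: 0.34·a + 0.08·b = 151.1
N: 0.04·a + 0.29·b = 153.18
Eliminate a: (row1) − 0.34/0.04·(row2) → -2.385·b = -1150.93, so b = 482.57.
Back-substitute: a = (151.1 − 0.08·482.57) / 0.34 = 330.866.

330.9 lb product A, 482.6 lb product B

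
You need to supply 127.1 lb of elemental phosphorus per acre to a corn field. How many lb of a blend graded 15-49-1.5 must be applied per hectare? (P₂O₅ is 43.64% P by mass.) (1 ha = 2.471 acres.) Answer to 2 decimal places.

As P₂O₅: 127.1 / 0.4364 = 291.247 lb per acre.
Product per acre = 291.247 / 49% = 594.381 lb.
Convert to per hectare: 594.381 × 2.471 = 1468.7148 lb.

1468.71 lb of product per hectare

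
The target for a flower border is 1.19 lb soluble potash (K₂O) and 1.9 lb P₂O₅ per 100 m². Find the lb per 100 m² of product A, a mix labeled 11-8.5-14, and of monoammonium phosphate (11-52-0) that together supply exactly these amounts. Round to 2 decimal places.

Per-100 m² balance (a = product A, b = monoammonium phosphate):
K₂O: 0.14·a + 0·b = 1.19
P₂O₅: 0.085·a + 0.52·b = 1.9
Eliminate b: (row1) − 0/0.52·(row2) → 0.14·a = 1.19, so a = 8.5.
Then b = (1.9 − 0.085·8.5) / 0.52 = 2.26442.

8.50 lb product A, 2.26 lb monoammonium phosphate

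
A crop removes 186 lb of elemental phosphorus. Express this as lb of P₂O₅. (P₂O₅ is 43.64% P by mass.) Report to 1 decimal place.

P₂O₅ = 186 / 0.4364 = 426.214 lb.

426.2 lb P₂O₅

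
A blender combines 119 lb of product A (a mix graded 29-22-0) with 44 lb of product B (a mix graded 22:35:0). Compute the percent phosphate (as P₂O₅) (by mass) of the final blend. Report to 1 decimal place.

25.5% P₂O₅

Total mass = 119 + 44 = 163 lb.
P₂O₅ mass = 22%×119 + 35%×44 = 41.58 lb.
% P₂O₅ = 41.58 / 163 = 25.5092%.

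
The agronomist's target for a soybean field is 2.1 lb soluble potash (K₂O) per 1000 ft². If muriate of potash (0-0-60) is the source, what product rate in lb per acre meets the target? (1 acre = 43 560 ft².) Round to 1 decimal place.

152.5 lb of product per acre

Product per 1000 ft² = 2.1 / 60% = 3.5 lb.
Convert to per acre: 3.5 × 43.56 = 152.46 lb.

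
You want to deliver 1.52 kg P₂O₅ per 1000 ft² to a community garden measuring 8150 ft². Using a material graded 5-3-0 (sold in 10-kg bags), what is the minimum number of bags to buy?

42 bags

Product per 1000 ft² = 1.52 / 3% = 50.6667 kg.
Total product = 50.6667 × 8150 / 1000 = 412.933 kg.
Bags = ⌈412.933 / 10⌉ = 42.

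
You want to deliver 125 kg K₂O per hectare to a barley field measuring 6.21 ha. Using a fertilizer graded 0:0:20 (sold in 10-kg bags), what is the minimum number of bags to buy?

Product per hectare = 125 / 20% = 625 kg.
Total product = 625 × 6.21 = 3881.25 kg.
Bags = ⌈3881.25 / 10⌉ = 389.

389 bags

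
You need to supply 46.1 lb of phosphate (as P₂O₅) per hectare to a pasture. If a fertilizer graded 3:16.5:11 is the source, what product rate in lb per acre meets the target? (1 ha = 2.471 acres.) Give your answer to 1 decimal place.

Product per hectare = 46.1 / 16.5% = 279.394 lb.
Convert to per acre: 279.394 × 0.404694 = 113.069 lb.

113.1 lb of product per acre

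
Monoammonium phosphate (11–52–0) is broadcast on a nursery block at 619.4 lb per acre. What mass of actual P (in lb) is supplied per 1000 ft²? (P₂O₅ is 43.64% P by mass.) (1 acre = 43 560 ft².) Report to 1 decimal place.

3.2 lb P per thousand sq ft

P₂O₅ per acre = 619.4 × 52% = 322.088 lb.
Elemental P = 322.088 × 0.4364 = 140.559 lb per acre.
Convert to per 1000 ft²: 140.559 × 0.0229568 = 3.2268 lb.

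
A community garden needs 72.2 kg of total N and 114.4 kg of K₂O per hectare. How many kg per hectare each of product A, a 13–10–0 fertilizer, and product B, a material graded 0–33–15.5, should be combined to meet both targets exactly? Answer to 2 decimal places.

Let a = kg of product A, b = kg of product B (per hectare).
N: 0.13·a + 0·b = 72.2
K₂O: 0·a + 0.155·b = 114.4
Solving simultaneously: a = 555.3846, b = 738.0645.

555.38 kg product A, 738.06 kg product B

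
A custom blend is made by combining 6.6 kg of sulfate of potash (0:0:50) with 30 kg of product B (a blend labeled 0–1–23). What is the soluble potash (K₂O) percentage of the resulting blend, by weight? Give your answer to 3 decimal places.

27.869% K₂O

Total mass = 6.6 + 30 = 36.6 kg.
K₂O mass = 50%×6.6 + 23%×30 = 10.2 kg.
% K₂O = 10.2 / 36.6 = 27.8689%.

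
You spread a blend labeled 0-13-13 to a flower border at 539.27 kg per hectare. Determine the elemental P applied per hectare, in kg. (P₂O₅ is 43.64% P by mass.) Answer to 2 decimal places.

30.59 kg P per hectare

P₂O₅ per hectare = 539.27 × 13% = 70.1051 kg.
Elemental P = 70.1051 × 0.4364 = 30.5939 kg per hectare.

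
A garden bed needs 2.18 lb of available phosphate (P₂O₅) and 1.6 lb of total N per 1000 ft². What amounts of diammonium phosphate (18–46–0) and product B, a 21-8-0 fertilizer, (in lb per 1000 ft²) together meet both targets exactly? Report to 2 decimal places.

4.01 lb diammonium phosphate, 4.18 lb product B

Let a = lb of diammonium phosphate, b = lb of product B (per 1000 ft²).
P₂O₅: 0.46·a + 0.08·b = 2.18
N: 0.18·a + 0.21·b = 1.6
Solving simultaneously: a = 4.01217, b = 4.18005.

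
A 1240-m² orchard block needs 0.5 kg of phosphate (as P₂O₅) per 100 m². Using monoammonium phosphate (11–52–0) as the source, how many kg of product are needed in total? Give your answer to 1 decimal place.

Product per 100 m² = 0.5 / 52% = 0.961538 kg.
Total product = 0.961538 × 1240 / 100 = 11.9231 kg.

11.9 kg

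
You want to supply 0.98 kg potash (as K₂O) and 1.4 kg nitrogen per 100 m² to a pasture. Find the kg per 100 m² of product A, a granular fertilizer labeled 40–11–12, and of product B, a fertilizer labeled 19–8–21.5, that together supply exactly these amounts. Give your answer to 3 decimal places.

1.816 kg product A, 3.544 kg product B

Per-100 m² balance (a = product A, b = product B):
K₂O: 0.12·a + 0.215·b = 0.98
N: 0.4·a + 0.19·b = 1.4
Eliminate a: (row1) − 0.12/0.4·(row2) → 0.158·b = 0.56, so b = 3.5443.
Back-substitute: a = (0.98 − 0.215·3.5443) / 0.12 = 1.81646.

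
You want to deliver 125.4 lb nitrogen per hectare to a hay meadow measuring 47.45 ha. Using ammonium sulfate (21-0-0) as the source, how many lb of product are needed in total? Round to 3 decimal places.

Product per hectare = 125.4 / 21% = 597.143 lb.
Total product = 597.143 × 47.45 = 28334.4286 lb.

28334.429 lb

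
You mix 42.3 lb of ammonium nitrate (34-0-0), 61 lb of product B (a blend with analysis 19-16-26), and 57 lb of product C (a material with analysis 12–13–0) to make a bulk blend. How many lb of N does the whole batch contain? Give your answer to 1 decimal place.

N mass = 34%×42.3 + 19%×61 + 12%×57 = 32.812 lb.

32.8 lb N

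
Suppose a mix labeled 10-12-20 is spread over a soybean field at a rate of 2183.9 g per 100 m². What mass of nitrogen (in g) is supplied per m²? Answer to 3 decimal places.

2.184 g N per sq m

nitrogen per 100 m² = 2183.9 × 10% = 218.39 g.
Convert to per m²: 218.39 × 0.01 = 2.1839 g.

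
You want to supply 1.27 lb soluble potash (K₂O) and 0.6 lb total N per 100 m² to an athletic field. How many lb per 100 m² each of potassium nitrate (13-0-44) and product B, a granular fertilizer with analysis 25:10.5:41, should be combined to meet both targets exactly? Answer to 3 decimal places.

With a, b = lb per 100 m² of potassium nitrate and product B:
K₂O: 0.44·a + 0.41·b = 1.27
N: 0.13·a + 0.25·b = 0.6
Eliminate a: (row1) − 0.44/0.13·(row2) → -0.436154·b = -0.760769, so b = 1.74427.
Back-substitute: a = (1.27 − 0.41·1.74427) / 0.44 = 1.26102.

1.261 lb potassium nitrate, 1.744 lb product B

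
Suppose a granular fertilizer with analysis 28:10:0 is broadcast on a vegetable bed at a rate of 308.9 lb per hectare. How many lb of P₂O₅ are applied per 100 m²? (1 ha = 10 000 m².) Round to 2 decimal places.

P₂O₅ per hectare = 308.9 × 10% = 30.89 lb.
Convert to per 100 m²: 30.89 × 0.01 = 0.3089 lb.

0.31 lb P₂O₅ per hundred sq m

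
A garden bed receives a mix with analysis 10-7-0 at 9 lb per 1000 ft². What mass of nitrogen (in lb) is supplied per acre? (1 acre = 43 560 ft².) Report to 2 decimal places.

39.20 lb N per acre

nitrogen per 1000 ft² = 9 × 10% = 0.9 lb.
Convert to per acre: 0.9 × 43.56 = 39.204 lb.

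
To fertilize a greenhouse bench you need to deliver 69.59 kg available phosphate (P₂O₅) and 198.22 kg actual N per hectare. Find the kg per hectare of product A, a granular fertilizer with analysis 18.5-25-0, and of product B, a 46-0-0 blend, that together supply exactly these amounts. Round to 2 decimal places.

With a, b = kg per hectare of product A and product B:
P₂O₅: 0.25·a + 0·b = 69.59
N: 0.185·a + 0.46·b = 198.22
Solving simultaneously: a = 278.36, b = 318.964.

278.36 kg product A, 318.96 kg product B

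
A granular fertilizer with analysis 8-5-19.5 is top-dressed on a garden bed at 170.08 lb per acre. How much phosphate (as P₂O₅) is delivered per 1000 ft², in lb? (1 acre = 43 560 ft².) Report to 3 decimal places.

0.195 lb P₂O₅ per thousand sq ft

P₂O₅ per acre = 170.08 × 5% = 8.504 lb.
Convert to per 1000 ft²: 8.504 × 0.0229568 = 0.195225 lb.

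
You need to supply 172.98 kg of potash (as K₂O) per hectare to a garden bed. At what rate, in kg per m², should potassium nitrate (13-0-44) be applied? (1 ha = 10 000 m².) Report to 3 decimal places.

0.039 kg of product per sq m

Product per hectare = 172.98 / 44% = 393.136 kg.
Convert to per m²: 393.136 × 0.0001 = 0.0393136 kg.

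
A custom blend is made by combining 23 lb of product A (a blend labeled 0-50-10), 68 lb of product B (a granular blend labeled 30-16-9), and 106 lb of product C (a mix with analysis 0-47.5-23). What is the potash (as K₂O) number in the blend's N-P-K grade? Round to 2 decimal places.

Total mass = 23 + 68 + 106 = 197 lb.
K₂O mass = 10%×23 + 9%×68 + 23%×106 = 32.8 lb.
% K₂O = 32.8 / 197 = 16.6497%.

16.65% K₂O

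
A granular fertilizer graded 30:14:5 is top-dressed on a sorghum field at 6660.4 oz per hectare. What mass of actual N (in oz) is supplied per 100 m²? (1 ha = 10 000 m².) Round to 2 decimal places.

19.98 oz N per hundred sq m

nitrogen per hectare = 6660.4 × 30% = 1998.12 oz.
Convert to per 100 m²: 1998.12 × 0.01 = 19.9812 oz.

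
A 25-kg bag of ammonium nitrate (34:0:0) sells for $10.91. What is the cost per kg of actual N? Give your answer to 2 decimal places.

$1.28 per kg N

N in bag = 25 × 34% = 8.5 kg.
Cost per kg N = $10.91 / 8.5 = $1.2835.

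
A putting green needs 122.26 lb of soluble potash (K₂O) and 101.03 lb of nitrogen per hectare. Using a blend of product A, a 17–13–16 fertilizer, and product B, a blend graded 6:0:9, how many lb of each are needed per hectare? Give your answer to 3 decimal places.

Let a = lb of product A, b = lb of product B (per hectare).
K₂O: 0.16·a + 0.09·b = 122.26
N: 0.17·a + 0.06·b = 101.03
Eliminate b: (row1) − 0.09/0.06·(row2) → -0.095·a = -29.285, so a = 308.2632.
Then b = (101.03 − 0.17·308.2632) / 0.06 = 810.4211.

308.263 lb product A, 810.421 lb product B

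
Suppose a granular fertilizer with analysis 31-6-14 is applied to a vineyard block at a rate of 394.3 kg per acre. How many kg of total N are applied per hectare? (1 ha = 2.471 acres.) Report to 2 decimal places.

nitrogen per acre = 394.3 × 31% = 122.233 kg.
Convert to per hectare: 122.233 × 2.471 = 302.038 kg.

302.04 kg N per hectare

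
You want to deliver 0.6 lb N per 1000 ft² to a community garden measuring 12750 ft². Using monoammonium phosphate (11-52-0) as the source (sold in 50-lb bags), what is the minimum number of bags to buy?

2 bags

Product per 1000 ft² = 0.6 / 11% = 5.45455 lb.
Total product = 5.45455 × 12750 / 1000 = 69.5455 lb.
Bags = ⌈69.5455 / 50⌉ = 2.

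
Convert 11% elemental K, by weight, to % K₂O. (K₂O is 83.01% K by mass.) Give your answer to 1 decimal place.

13.3% K₂O

%K₂O = 11 / 0.8301 = 13.2514%.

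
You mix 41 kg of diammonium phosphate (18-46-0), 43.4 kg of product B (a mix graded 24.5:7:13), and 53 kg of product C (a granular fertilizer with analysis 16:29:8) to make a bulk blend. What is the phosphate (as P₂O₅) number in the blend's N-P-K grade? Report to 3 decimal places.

27.124% P₂O₅

Total mass = 41 + 43.4 + 53 = 137.4 kg.
P₂O₅ mass = 46%×41 + 7%×43.4 + 29%×53 = 37.268 kg.
% P₂O₅ = 37.268 / 137.4 = 27.1237%.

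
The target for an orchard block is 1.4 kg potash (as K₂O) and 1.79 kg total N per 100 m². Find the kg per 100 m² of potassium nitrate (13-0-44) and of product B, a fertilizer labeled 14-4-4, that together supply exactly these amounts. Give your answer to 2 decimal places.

2.21 kg potassium nitrate, 10.74 kg product B

Let a = kg of potassium nitrate, b = kg of product B (per 100 m²).
K₂O: 0.44·a + 0.04·b = 1.4
N: 0.13·a + 0.14·b = 1.79
Solving simultaneously: a = 2.20567, b = 10.7376.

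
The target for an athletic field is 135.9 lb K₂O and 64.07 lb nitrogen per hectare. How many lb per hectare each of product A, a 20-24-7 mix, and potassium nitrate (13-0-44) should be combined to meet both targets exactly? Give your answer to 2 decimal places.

133.38 lb product A, 287.64 lb potassium nitrate

Per-hectare balance (a = product A, b = potassium nitrate):
K₂O: 0.07·a + 0.44·b = 135.9
N: 0.2·a + 0.13·b = 64.07
From row1: a = (135.9 − 0.44·b) / 0.07.
Into row2: 0.2·(135.9 − 0.44·b)/0.07 + 0.13·b = 64.07 → b = 287.644, a = 133.381.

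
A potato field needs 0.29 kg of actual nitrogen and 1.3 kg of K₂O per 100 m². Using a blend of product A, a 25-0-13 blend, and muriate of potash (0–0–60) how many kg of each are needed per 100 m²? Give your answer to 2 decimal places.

Let a = kg of product A, b = kg of muriate of potash (per 100 m²).
N: 0.25·a + 0·b = 0.29
K₂O: 0.13·a + 0.6·b = 1.3
Eliminate a: (row1) − 0.25/0.13·(row2) → -1.15385·b = -2.21, so b = 1.91533.
Back-substitute: a = (0.29 − 0·1.91533) / 0.25 = 1.16.

1.16 kg product A, 1.92 kg muriate of potash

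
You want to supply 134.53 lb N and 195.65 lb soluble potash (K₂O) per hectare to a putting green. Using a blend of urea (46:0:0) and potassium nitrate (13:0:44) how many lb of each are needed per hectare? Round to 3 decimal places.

166.792 lb urea, 444.659 lb potassium nitrate

With a, b = lb per hectare of urea and potassium nitrate:
N: 0.46·a + 0.13·b = 134.53
K₂O: 0·a + 0.44·b = 195.65
Solving simultaneously: a = 166.791996, b = 444.6591.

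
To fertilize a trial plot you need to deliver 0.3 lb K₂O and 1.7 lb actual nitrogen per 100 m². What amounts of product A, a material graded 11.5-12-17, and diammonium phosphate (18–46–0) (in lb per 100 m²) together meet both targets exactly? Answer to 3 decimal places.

1.765 lb product A, 8.317 lb diammonium phosphate

Per-100 m² balance (a = product A, b = diammonium phosphate):
K₂O: 0.17·a + 0·b = 0.3
N: 0.115·a + 0.18·b = 1.7
From row1: a = (0.3 − 0·b) / 0.17.
Into row2: 0.115·(0.3 − 0·b)/0.17 + 0.18·b = 1.7 → b = 8.31699, a = 1.76471.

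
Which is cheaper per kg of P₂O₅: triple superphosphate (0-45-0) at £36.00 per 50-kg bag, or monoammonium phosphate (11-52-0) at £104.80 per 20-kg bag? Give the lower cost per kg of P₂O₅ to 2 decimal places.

£1.60 per kg P₂O₅ (triple superphosphate)

triple superphosphate: P₂O₅ per bag = 50 × 45% = 22.5 kg; cost = 36.00 / 22.5 = £1.6000/kg P₂O₅.
monoammonium phosphate: P₂O₅ per bag = 20 × 52% = 10.4 kg; cost = 104.80 / 10.4 = £10.0769/kg P₂O₅.
triple superphosphate is cheaper.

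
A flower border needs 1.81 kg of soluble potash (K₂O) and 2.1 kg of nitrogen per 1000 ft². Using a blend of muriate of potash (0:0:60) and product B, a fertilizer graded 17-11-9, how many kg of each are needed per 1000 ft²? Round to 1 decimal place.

1.2 kg muriate of potash, 12.4 kg product B

With a, b = kg per 1000 ft² of muriate of potash and product B:
K₂O: 0.6·a + 0.09·b = 1.81
N: 0·a + 0.17·b = 2.1
Solving simultaneously: a = 1.16373, b = 12.3529.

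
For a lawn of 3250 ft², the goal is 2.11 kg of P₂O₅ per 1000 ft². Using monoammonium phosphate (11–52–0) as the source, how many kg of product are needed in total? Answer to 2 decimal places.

Product per 1000 ft² = 2.11 / 52% = 4.05769 kg.
Total product = 4.05769 × 3250 / 1000 = 13.1875 kg.

13.19 kg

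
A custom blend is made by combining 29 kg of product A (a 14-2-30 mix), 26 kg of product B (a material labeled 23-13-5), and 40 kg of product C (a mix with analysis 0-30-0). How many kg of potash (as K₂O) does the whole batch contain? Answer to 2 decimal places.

K₂O mass = 30%×29 + 5%×26 + 0%×40 = 10 kg.

10.00 kg K₂O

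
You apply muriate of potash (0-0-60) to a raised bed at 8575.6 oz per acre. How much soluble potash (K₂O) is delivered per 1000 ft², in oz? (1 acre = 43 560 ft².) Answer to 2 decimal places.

K₂O per acre = 8575.6 × 60% = 5145.36 oz.
Convert to per 1000 ft²: 5145.36 × 0.0229568 = 118.121 oz.

118.12 oz K₂O per thousand sq ft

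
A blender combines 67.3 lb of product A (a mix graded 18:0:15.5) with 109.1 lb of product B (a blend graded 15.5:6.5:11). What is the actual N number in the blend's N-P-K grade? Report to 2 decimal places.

Total mass = 67.3 + 109.1 = 176.4 lb.
N mass = 18%×67.3 + 15.5%×109.1 = 29.0245 lb.
% N = 29.0245 / 176.4 = 16.4538%.

16.45% N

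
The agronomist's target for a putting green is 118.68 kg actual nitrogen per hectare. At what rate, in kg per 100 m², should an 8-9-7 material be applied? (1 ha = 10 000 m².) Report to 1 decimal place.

14.8 kg of product per hundred sq m

Product per hectare = 118.68 / 8% = 1483.5 kg.
Convert to per 100 m²: 1483.5 × 0.01 = 14.835 kg.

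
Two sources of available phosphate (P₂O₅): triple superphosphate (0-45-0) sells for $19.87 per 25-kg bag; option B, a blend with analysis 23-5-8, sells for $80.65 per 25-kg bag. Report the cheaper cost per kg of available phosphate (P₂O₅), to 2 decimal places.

$1.77 per kg P₂O₅ (triple superphosphate)

triple superphosphate: P₂O₅ per bag = 25 × 45% = 11.25 kg; cost = 19.87 / 11.25 = $1.7662/kg P₂O₅.
option B: P₂O₅ per bag = 25 × 5% = 1.25 kg; cost = 80.65 / 1.25 = $64.5200/kg P₂O₅.
triple superphosphate is cheaper.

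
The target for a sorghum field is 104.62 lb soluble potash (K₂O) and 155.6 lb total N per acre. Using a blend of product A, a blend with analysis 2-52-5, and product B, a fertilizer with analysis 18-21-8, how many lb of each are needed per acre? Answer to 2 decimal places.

862.65 lb product A, 768.59 lb product B

Let a = lb of product A, b = lb of product B (per acre).
K₂O: 0.05·a + 0.08·b = 104.62
N: 0.02·a + 0.18·b = 155.6
From row1: a = (104.62 − 0.08·b) / 0.05.
Into row2: 0.02·(104.62 − 0.08·b)/0.05 + 0.18·b = 155.6 → b = 768.5946, a = 862.649.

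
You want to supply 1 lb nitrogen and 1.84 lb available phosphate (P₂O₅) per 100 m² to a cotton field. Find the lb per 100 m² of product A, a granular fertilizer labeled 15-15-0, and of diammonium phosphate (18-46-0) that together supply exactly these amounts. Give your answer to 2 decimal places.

3.07 lb product A, 3.00 lb diammonium phosphate

With a, b = lb per 100 m² of product A and diammonium phosphate:
N: 0.15·a + 0.18·b = 1
P₂O₅: 0.15·a + 0.46·b = 1.84
From row1: a = (1 − 0.18·b) / 0.15.
Into row2: 0.15·(1 − 0.18·b)/0.15 + 0.46·b = 1.84 → b = 3, a = 3.06667.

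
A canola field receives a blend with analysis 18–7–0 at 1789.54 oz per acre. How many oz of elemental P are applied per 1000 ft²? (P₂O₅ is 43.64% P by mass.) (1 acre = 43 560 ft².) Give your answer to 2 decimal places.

P₂O₅ per acre = 1789.54 × 7% = 125.268 oz.
Elemental P = 125.268 × 0.4364 = 54.6669 oz per acre.
Convert to per 1000 ft²: 54.6669 × 0.0229568 = 1.25498 oz.

1.25 oz P per thousand sq ft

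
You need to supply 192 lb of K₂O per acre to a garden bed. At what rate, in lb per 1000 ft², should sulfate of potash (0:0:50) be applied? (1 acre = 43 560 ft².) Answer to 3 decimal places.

Product per acre = 192 / 50% = 384 lb.
Convert to per 1000 ft²: 384 × 0.0229568 = 8.81543 lb.

8.815 lb of product per thousand sq ft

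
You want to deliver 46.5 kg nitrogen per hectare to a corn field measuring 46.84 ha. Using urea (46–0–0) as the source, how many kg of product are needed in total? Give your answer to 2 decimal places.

4734.91 kg

Product per hectare = 46.5 / 46% = 101.087 kg.
Total product = 101.087 × 46.84 = 4734.913 kg.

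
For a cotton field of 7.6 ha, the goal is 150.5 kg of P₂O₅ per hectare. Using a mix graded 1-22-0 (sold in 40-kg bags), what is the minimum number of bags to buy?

Product per hectare = 150.5 / 22% = 684.091 kg.
Total product = 684.091 × 7.6 = 5199.09 kg.
Bags = ⌈5199.09 / 40⌉ = 130.

130 bags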